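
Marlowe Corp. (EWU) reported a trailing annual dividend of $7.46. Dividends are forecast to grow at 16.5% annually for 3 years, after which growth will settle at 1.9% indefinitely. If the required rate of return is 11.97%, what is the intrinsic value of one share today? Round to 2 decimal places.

Two-stage DDM. Project D₁…D_3 at 0.165, terminal growth 0.019, discount at r = 0.1197.
D_1 = 8.6909
D_2 = 10.1249
D_3 = 11.7955
Terminal value at t=3: TV = D_4/(r−g) = 12.0196/(0.1197−0.019) = 119.3607
P₀ = 8.6909/(1+0.1197)^1 + 10.1249/(1+0.1197)^2 + 11.7955/(1+0.1197)^3 + 119.3607/(1+0.1197)^3 = 109.2671

$109.27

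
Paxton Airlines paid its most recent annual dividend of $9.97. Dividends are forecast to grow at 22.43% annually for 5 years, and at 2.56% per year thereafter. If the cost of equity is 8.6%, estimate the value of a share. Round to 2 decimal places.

$380.72

Two-stage DDM. Project D₁…D_5 at 0.2243, terminal growth 0.0256, discount at r = 0.086.
D_1 = 12.2063
D_2 = 14.9441
D_3 = 18.2961
D_4 = 22.3999
D_5 = 27.4242
Terminal value at t=5: TV = D_6/(r−g) = 28.1263/(0.086−0.0256) = 465.6670
P₀ = 12.2063/(1+0.086)^1 + 14.9441/(1+0.086)^2 + 18.2961/(1+0.086)^3 + 22.3999/(1+0.086)^4 + 27.4242/(1+0.086)^5 + 465.6670/(1+0.086)^5 = 380.7201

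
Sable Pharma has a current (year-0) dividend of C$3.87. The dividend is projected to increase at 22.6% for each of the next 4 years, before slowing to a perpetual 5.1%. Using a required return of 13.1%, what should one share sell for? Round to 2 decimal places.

C$89.22

Two-stage DDM. Project D₁…D_4 at 0.226, terminal growth 0.051, discount at r = 0.131.
D_1 = 4.7446
D_2 = 5.8169
D_3 = 7.1315
D_4 = 8.7432
Terminal value at t=4: TV = D_5/(r−g) = 9.1892/(0.131−0.051) = 114.8644
P₀ = 4.7446/(1+0.131)^1 + 5.8169/(1+0.131)^2 + 7.1315/(1+0.131)^3 + 8.7432/(1+0.131)^4 + 114.8644/(1+0.131)^4 = 89.2151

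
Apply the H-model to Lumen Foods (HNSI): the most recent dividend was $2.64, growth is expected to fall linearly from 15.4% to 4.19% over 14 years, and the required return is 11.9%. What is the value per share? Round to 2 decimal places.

$62.55

H-model: P₀ = D₀[(1+g_L) + H(g_S−g_L)]/(r−g_L), with H = 14/2 = 7.
P₀ = 2.64 × [(1+0.0419) + 7×(0.154−0.0419)] / (0.119−0.0419)
   = 2.64 × 1.8266 / 0.0771 = 62.5451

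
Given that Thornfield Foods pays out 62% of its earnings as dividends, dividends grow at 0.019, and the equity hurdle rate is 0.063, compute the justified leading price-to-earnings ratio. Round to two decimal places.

Justified leading P/E = b/(r−g) = 0.62/(0.063−0.019) = 14.0909

14.09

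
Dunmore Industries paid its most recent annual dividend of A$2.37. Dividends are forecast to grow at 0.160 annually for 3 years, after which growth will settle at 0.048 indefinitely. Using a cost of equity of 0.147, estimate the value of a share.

A$33.22

Two-stage DDM. Project D₁…D_3 at 0.16, terminal growth 0.048, discount at r = 0.147.
D_1 = 2.7492
D_2 = 3.1891
D_3 = 3.6993
Terminal value at t=3: TV = D_4/(r−g) = 3.8769/(0.147−0.048) = 39.1605
P₀ = 2.7492/(1+0.147)^1 + 3.1891/(1+0.147)^2 + 3.6993/(1+0.147)^3 + 39.1605/(1+0.147)^3 = 33.2236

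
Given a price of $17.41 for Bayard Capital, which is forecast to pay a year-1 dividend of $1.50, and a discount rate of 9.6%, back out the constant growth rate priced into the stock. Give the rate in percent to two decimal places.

0.98%

From P₀ = D₁/(r − g), the implied growth is g = r − D₁/P₀.
g = 0.096 − 1.50/17.41 = 0.096 − 0.08616 = 0.00984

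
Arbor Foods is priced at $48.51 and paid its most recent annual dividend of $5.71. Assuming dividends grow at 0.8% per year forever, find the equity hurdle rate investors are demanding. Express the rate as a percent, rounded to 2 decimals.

Rearranging the constant-growth DDM: r = D₁/P₀ + g.
D₁ = 5.71 × (1 + 0.008) = 5.7557.
r = 5.7557 / 48.51 + 0.008 = 0.11865 + 0.008 = 0.12665

12.66%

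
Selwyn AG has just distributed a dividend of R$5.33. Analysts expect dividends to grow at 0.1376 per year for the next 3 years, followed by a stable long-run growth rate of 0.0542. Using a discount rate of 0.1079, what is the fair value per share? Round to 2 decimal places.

Two-stage DDM. Project D₁…D_3 at 0.1376, terminal growth 0.0542, discount at r = 0.1079.
D_1 = 6.0634
D_2 = 6.8977
D_3 = 7.8469
Terminal value at t=3: TV = D_4/(r−g) = 8.2722/(0.1079−0.0542) = 154.0440
P₀ = 6.0634/(1+0.1079)^1 + 6.8977/(1+0.1079)^2 + 7.8469/(1+0.1079)^3 + 154.0440/(1+0.1079)^3 = 130.1401

R$130.14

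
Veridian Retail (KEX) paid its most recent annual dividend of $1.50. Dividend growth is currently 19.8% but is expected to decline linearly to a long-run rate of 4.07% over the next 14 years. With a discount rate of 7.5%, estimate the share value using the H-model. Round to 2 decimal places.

$93.66

H-model: P₀ = D₀[(1+g_L) + H(g_S−g_L)]/(r−g_L), with H = 14/2 = 7.
P₀ = 1.50 × [(1+0.0407) + 7×(0.198−0.0407)] / (0.075−0.0407)
   = 1.50 × 2.1418 / 0.0343 = 93.6647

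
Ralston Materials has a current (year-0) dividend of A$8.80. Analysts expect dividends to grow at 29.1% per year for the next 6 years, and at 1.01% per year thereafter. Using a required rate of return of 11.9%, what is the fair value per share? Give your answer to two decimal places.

A$282.19

Two-stage DDM. Project D₁…D_6 at 0.291, terminal growth 0.0101, discount at r = 0.119.
D_1 = 11.3608
D_2 = 14.6668
D_3 = 18.9348
D_4 = 24.4449
D_5 = 31.5583
D_6 = 40.7418
Terminal value at t=6: TV = D_7/(r−g) = 41.1533/(0.119−0.0101) = 377.8998
P₀ = 11.3608/(1+0.119)^1 + 14.6668/(1+0.119)^2 + 18.9348/(1+0.119)^3 + 24.4449/(1+0.119)^4 + 31.5583/(1+0.119)^5 + 40.7418/(1+0.119)^6 + 377.8998/(1+0.119)^6 = 282.1940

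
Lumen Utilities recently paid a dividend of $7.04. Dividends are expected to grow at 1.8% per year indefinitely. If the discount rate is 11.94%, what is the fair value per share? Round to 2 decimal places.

$70.68

Gordon growth model: P₀ = D₁/(r − g). D₁ = 7.04 × (1 + 0.018) = 7.1667.
P₀ = 7.1667 / (0.1194 − 0.018) = 7.1667 / 0.1014 = 70.6777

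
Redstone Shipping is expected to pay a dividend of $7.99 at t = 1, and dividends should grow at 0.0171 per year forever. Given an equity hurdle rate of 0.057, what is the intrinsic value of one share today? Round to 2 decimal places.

Gordon growth model: P₀ = D₁/(r − g), with D₁ = 7.99 given directly.
P₀ = 7.9900 / (0.057 − 0.0171) = 7.9900 / 0.0399 = 200.2506

$200.25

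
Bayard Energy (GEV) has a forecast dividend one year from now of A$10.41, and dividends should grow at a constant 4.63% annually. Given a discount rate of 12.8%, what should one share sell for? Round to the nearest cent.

Gordon growth model: P₀ = D₁/(r − g), with D₁ = 10.41 given directly.
P₀ = 10.4100 / (0.128 − 0.0463) = 10.4100 / 0.0817 = 127.4174

A$127.42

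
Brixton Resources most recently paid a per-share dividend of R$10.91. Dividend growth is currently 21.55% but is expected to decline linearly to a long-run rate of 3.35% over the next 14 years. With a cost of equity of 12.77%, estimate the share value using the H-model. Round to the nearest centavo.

R$267.25

H-model: P₀ = D₀[(1+g_L) + H(g_S−g_L)]/(r−g_L), with H = 14/2 = 7.
P₀ = 10.91 × [(1+0.0335) + 7×(0.2155−0.0335)] / (0.1277−0.0335)
   = 10.91 × 2.3075 / 0.0942 = 267.2487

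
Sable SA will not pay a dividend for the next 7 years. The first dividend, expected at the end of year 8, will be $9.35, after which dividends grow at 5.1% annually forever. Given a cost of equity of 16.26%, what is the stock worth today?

Deferred-dividend DDM. At t=7 the remaining stream is a growing perpetuity with first payment D_8 = 9.35.
V_7 = D_8/(r−g) = 9.35/(0.1626−0.051) = 83.7814
P₀ = V_7/(1+r)^7 = 83.7814/(1+0.1626)^7 = 29.1834

$29.18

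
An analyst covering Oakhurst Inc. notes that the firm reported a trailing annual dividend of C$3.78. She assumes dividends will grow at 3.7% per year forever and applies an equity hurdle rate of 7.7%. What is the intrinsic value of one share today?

C$98.00

Gordon growth model: P₀ = D₁/(r − g). D₁ = 3.78 × (1 + 0.037) = 3.9199.
P₀ = 3.9199 / (0.077 − 0.037) = 3.9199 / 0.04 = 97.9965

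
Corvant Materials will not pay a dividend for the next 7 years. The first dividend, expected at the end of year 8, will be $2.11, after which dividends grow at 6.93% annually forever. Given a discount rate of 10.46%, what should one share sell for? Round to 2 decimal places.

Deferred-dividend DDM. At t=7 the remaining stream is a growing perpetuity with first payment D_8 = 2.11.
V_7 = D_8/(r−g) = 2.11/(0.1046−0.0693) = 59.7734
P₀ = V_7/(1+r)^7 = 59.7734/(1+0.1046)^7 = 29.7901

$29.79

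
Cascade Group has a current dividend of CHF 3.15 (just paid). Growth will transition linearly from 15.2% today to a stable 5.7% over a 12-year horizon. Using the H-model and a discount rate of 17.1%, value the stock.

CHF 44.96

H-model: P₀ = D₀[(1+g_L) + H(g_S−g_L)]/(r−g_L), with H = 12/2 = 6.
P₀ = 3.15 × [(1+0.057) + 6×(0.152−0.057)] / (0.171−0.057)
   = 3.15 × 1.6270 / 0.114 = 44.9566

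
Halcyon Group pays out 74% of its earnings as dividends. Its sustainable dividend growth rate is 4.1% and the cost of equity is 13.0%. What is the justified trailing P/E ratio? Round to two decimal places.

8.66

Justified trailing P/E = b(1+g)/(r−g) = 0.74×(1+0.041)/(0.13−0.041) = 8.6555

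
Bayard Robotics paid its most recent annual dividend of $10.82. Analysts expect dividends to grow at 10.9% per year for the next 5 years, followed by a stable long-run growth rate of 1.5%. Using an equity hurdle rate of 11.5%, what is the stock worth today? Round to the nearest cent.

Two-stage DDM. Project D₁…D_5 at 0.109, terminal growth 0.015, discount at r = 0.115.
D_1 = 11.9994
D_2 = 13.3073
D_3 = 14.7578
D_4 = 16.3664
D_5 = 18.1503
Terminal value at t=5: TV = D_6/(r−g) = 18.4226/(0.115−0.015) = 184.2260
P₀ = 11.9994/(1+0.115)^1 + 13.3073/(1+0.115)^2 + 14.7578/(1+0.115)^3 + 16.3664/(1+0.115)^4 + 18.1503/(1+0.115)^5 + 184.2260/(1+0.115)^5 = 160.1326

$160.13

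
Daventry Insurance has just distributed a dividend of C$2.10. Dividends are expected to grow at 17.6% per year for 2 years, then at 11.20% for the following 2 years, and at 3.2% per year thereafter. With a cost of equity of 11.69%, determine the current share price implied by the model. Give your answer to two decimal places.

C$37.22

Three-stage DDM. Project D₁…D_4; terminal Gordon value at t=4 with g = 0.032; discount at r = 0.1169.
D_1 = 2.4696
D_2 = 2.9042
D_3 = 3.2295
D_4 = 3.5912
TV_4 = 3.7062/(0.1169−0.032) = 43.6531
P₀ = Σ Dₜ/(1+r)ᵗ + TV_4/(1+r)^4 = 37.2165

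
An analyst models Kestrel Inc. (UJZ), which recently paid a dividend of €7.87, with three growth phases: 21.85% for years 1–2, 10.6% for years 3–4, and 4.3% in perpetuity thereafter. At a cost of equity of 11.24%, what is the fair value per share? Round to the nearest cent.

Three-stage DDM. Project D₁…D_4; terminal Gordon value at t=4 with g = 0.043; discount at r = 0.1124.
D_1 = 9.5896
D_2 = 11.6849
D_3 = 12.9235
D_4 = 14.2934
TV_4 = 14.9080/(0.1124−0.043) = 214.8132
P₀ = Σ Dₜ/(1+r)ᵗ + TV_4/(1+r)^4 = 177.0734

€177.07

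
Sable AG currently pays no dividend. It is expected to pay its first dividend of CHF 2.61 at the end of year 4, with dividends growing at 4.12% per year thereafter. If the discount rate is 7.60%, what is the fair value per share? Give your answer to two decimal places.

CHF 60.20

Deferred-dividend DDM. At t=3 the remaining stream is a growing perpetuity with first payment D_4 = 2.61.
V_3 = D_4/(r−g) = 2.61/(0.076−0.0412) = 75.0000
P₀ = V_3/(1+r)^3 = 75.0000/(1+0.076)^3 = 60.2039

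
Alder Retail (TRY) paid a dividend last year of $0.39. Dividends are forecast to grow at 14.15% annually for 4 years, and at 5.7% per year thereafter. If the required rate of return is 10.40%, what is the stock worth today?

Two-stage DDM. Project D₁…D_4 at 0.1415, terminal growth 0.057, discount at r = 0.104.
D_1 = 0.4452
D_2 = 0.5082
D_3 = 0.5801
D_4 = 0.6622
Terminal value at t=4: TV = D_5/(r−g) = 0.6999/(0.104−0.057) = 14.8917
P₀ = 0.4452/(1+0.104)^1 + 0.5082/(1+0.104)^2 + 0.5801/(1+0.104)^3 + 0.6622/(1+0.104)^4 + 14.8917/(1+0.104)^4 = 11.7217

$11.72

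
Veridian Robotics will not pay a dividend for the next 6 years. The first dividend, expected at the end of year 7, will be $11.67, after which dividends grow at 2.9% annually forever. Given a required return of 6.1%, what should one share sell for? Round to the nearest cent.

Deferred-dividend DDM. At t=6 the remaining stream is a growing perpetuity with first payment D_7 = 11.67.
V_6 = D_7/(r−g) = 11.67/(0.061−0.029) = 364.6875
P₀ = V_6/(1+r)^6 = 364.6875/(1+0.061)^6 = 255.6399

$255.64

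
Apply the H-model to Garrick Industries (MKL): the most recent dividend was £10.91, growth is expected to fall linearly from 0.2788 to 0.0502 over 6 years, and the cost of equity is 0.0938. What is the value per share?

£434.40

H-model: P₀ = D₀[(1+g_L) + H(g_S−g_L)]/(r−g_L), with H = 6/2 = 3.
P₀ = 10.91 × [(1+0.0502) + 3×(0.2788−0.0502)] / (0.0938−0.0502)
   = 10.91 × 1.7360 / 0.0436 = 434.3982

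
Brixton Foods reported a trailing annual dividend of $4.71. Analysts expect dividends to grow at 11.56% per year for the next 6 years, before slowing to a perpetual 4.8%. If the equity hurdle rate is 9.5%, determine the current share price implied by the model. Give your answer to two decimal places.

$147.63

Two-stage DDM. Project D₁…D_6 at 0.1156, terminal growth 0.048, discount at r = 0.095.
D_1 = 5.2545
D_2 = 5.8619
D_3 = 6.5395
D_4 = 7.2955
D_5 = 8.1389
D_6 = 9.0797
Terminal value at t=6: TV = D_7/(r−g) = 9.5155/(0.095−0.048) = 202.4582
P₀ = 5.2545/(1+0.095)^1 + 5.8619/(1+0.095)^2 + 6.5395/(1+0.095)^3 + 7.2955/(1+0.095)^4 + 8.1389/(1+0.095)^5 + 9.0797/(1+0.095)^6 + 202.4582/(1+0.095)^6 = 147.6296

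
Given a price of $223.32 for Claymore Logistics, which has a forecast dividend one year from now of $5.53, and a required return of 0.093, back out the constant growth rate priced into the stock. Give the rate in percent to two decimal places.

From P₀ = D₁/(r − g), the implied growth is g = r − D₁/P₀.
g = 0.093 − 5.53/223.32 = 0.093 − 0.02476 = 0.06824

6.82%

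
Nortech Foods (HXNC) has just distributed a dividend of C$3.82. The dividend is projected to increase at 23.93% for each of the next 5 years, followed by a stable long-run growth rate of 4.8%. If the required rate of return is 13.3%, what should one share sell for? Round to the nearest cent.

C$98.94

Two-stage DDM. Project D₁…D_5 at 0.2393, terminal growth 0.048, discount at r = 0.133.
D_1 = 4.7341
D_2 = 5.8670
D_3 = 7.2710
D_4 = 9.0109
D_5 = 11.1672
Terminal value at t=5: TV = D_6/(r−g) = 11.7033/(0.133−0.048) = 137.6854
P₀ = 4.7341/(1+0.133)^1 + 5.8670/(1+0.133)^2 + 7.2710/(1+0.133)^3 + 9.0109/(1+0.133)^4 + 11.1672/(1+0.133)^5 + 137.6854/(1+0.133)^5 = 98.9436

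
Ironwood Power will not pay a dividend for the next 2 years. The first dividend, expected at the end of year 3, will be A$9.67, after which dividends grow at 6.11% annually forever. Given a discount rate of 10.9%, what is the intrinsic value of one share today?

A$164.15

Deferred-dividend DDM. At t=2 the remaining stream is a growing perpetuity with first payment D_3 = 9.67.
V_2 = D_3/(r−g) = 9.67/(0.109−0.0611) = 201.8789
P₀ = V_2/(1+r)^2 = 201.8789/(1+0.109)^2 = 164.1451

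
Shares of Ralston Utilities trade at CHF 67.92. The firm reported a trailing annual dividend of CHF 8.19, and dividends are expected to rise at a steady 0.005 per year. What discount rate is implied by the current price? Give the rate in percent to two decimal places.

12.62%

Rearranging the constant-growth DDM: r = D₁/P₀ + g.
D₁ = 8.19 × (1 + 0.005) = 8.2309.
r = 8.2309 / 67.92 + 0.005 = 0.12119 + 0.005 = 0.12619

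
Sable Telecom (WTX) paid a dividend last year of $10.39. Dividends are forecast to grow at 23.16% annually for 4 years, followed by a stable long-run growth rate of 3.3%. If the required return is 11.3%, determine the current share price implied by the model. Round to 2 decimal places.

$255.03

Two-stage DDM. Project D₁…D_4 at 0.2316, terminal growth 0.033, discount at r = 0.113.
D_1 = 12.7963
D_2 = 15.7600
D_3 = 19.4100
D_4 = 23.9053
Terminal value at t=4: TV = D_5/(r−g) = 24.6942/(0.113−0.033) = 308.6772
P₀ = 12.7963/(1+0.113)^1 + 15.7600/(1+0.113)^2 + 19.4100/(1+0.113)^3 + 23.9053/(1+0.113)^4 + 308.6772/(1+0.113)^4 = 255.0272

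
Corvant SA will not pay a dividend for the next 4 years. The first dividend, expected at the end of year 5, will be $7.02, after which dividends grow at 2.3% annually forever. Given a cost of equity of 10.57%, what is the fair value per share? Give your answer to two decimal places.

$56.79

Deferred-dividend DDM. At t=4 the remaining stream is a growing perpetuity with first payment D_5 = 7.02.
V_4 = D_5/(r−g) = 7.02/(0.1057−0.023) = 84.8851
P₀ = V_4/(1+r)^4 = 84.8851/(1+0.1057)^4 = 56.7914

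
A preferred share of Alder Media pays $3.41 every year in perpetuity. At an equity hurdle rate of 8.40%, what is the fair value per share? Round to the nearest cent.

Zero-growth DDM (perpetuity): P₀ = D/r = 3.41 / 0.084 = 40.5952

$40.60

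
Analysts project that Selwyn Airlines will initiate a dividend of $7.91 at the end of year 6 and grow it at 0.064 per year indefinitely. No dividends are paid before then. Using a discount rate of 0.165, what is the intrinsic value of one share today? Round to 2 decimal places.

Deferred-dividend DDM. At t=5 the remaining stream is a growing perpetuity with first payment D_6 = 7.91.
V_5 = D_6/(r−g) = 7.91/(0.165−0.064) = 78.3168
P₀ = V_5/(1+r)^5 = 78.3168/(1+0.165)^5 = 36.4943

$36.49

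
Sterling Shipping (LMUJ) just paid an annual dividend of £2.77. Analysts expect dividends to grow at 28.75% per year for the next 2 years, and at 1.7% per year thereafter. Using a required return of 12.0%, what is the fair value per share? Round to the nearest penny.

Two-stage DDM. Project D₁…D_2 at 0.2875, terminal growth 0.017, discount at r = 0.12.
D_1 = 3.5664
D_2 = 4.5917
Terminal value at t=2: TV = D_3/(r−g) = 4.6698/(0.12−0.017) = 45.3375
P₀ = 3.5664/(1+0.12)^1 + 4.5917/(1+0.12)^2 + 45.3375/(1+0.12)^2 = 42.9876

£42.99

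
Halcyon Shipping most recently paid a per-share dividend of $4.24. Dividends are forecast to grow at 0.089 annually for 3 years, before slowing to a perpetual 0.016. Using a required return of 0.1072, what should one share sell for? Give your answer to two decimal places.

$57.25

Two-stage DDM. Project D₁…D_3 at 0.089, terminal growth 0.016, discount at r = 0.1072.
D_1 = 4.6174
D_2 = 5.0283
D_3 = 5.4758
Terminal value at t=3: TV = D_4/(r−g) = 5.5634/(0.1072−0.016) = 61.0026
P₀ = 4.6174/(1+0.1072)^1 + 5.0283/(1+0.1072)^2 + 5.4758/(1+0.1072)^3 + 61.0026/(1+0.1072)^3 = 57.2502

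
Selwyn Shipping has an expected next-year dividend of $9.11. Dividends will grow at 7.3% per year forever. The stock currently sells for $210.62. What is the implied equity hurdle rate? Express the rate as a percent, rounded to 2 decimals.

Rearranging the constant-growth DDM: r = D₁/P₀ + g.
r = 9.1100 / 210.62 + 0.073 = 0.04325 + 0.073 = 0.11625

11.63%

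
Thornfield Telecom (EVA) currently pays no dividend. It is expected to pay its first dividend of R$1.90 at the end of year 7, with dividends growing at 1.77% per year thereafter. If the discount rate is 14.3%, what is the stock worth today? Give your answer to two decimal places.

R$6.80

Deferred-dividend DDM. At t=6 the remaining stream is a growing perpetuity with first payment D_7 = 1.90.
V_6 = D_7/(r−g) = 1.90/(0.143−0.0177) = 15.1636
P₀ = V_6/(1+r)^6 = 15.1636/(1+0.143)^6 = 6.8003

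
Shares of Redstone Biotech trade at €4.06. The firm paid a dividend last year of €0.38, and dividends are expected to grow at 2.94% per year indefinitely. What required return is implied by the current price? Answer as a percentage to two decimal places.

12.57%

Rearranging the constant-growth DDM: r = D₁/P₀ + g.
D₁ = 0.38 × (1 + 0.0294) = 0.3912.
r = 0.3912 / 4.06 + 0.0294 = 0.09635 + 0.0294 = 0.12575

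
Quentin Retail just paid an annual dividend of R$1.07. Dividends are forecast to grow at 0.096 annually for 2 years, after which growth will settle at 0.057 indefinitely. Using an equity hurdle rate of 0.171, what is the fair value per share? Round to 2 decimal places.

R$10.63

Two-stage DDM. Project D₁…D_2 at 0.096, terminal growth 0.057, discount at r = 0.171.
D_1 = 1.1727
D_2 = 1.2853
Terminal value at t=2: TV = D_3/(r−g) = 1.3586/(0.171−0.057) = 11.9172
P₀ = 1.1727/(1+0.171)^1 + 1.2853/(1+0.171)^2 + 11.9172/(1+0.171)^2 = 10.6296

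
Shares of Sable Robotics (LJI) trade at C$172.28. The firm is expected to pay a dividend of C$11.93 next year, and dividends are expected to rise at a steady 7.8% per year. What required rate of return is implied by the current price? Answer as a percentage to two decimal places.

Rearranging the constant-growth DDM: r = D₁/P₀ + g.
r = 11.9300 / 172.28 + 0.078 = 0.06925 + 0.078 = 0.14725

14.72%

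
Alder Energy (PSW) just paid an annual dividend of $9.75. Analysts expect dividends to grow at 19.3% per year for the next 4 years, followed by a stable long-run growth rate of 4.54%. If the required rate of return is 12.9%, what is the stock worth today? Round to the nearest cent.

Two-stage DDM. Project D₁…D_4 at 0.193, terminal growth 0.0454, discount at r = 0.129.
D_1 = 11.6318
D_2 = 13.8767
D_3 = 16.5549
D_4 = 19.7500
Terminal value at t=4: TV = D_5/(r−g) = 20.6466/(0.129−0.0454) = 246.9691
P₀ = 11.6318/(1+0.129)^1 + 13.8767/(1+0.129)^2 + 16.5549/(1+0.129)^3 + 19.7500/(1+0.129)^4 + 246.9691/(1+0.129)^4 = 196.8574

$196.86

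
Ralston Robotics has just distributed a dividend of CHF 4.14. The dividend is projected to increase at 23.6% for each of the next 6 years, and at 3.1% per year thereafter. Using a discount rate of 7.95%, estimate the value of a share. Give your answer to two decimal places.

Two-stage DDM. Project D₁…D_6 at 0.236, terminal growth 0.031, discount at r = 0.0795.
D_1 = 5.1170
D_2 = 6.3247
D_3 = 7.8173
D_4 = 9.6622
D_5 = 11.9424
D_6 = 14.7608
Terminal value at t=6: TV = D_7/(r−g) = 15.2184/(0.0795−0.031) = 313.7820
P₀ = 5.1170/(1+0.0795)^1 + 6.3247/(1+0.0795)^2 + 7.8173/(1+0.0795)^3 + 9.6622/(1+0.0795)^4 + 11.9424/(1+0.0795)^5 + 14.7608/(1+0.0795)^6 + 313.7820/(1+0.0795)^6 = 239.2574

CHF 239.26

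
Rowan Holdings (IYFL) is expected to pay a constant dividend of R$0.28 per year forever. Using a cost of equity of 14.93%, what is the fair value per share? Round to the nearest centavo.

R$1.88

Zero-growth DDM (perpetuity): P₀ = D/r = 0.28 / 0.1493 = 1.8754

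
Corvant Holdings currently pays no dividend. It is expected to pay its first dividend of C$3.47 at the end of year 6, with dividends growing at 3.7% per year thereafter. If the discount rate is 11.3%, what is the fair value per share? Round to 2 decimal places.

C$26.73

Deferred-dividend DDM. At t=5 the remaining stream is a growing perpetuity with first payment D_6 = 3.47.
V_5 = D_6/(r−g) = 3.47/(0.113−0.037) = 45.6579
P₀ = V_5/(1+r)^5 = 45.6579/(1+0.113)^5 = 26.7325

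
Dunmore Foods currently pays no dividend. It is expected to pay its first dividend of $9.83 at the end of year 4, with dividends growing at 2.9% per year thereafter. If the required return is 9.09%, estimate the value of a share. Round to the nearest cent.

$122.32

Deferred-dividend DDM. At t=3 the remaining stream is a growing perpetuity with first payment D_4 = 9.83.
V_3 = D_4/(r−g) = 9.83/(0.0909−0.029) = 158.8045
P₀ = V_3/(1+r)^3 = 158.8045/(1+0.0909)^3 = 122.3230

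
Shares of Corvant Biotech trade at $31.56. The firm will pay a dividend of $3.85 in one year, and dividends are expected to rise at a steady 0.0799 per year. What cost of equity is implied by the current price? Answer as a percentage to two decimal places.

20.19%

Rearranging the constant-growth DDM: r = D₁/P₀ + g.
r = 3.8500 / 31.56 + 0.0799 = 0.12199 + 0.0799 = 0.20189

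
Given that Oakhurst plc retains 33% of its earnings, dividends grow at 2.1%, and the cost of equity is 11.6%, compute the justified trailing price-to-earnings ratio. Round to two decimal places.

7.20

Payout ratio b = 1 − 0.33 = 0.67.
Justified trailing P/E = b(1+g)/(r−g) = 0.67×(1+0.021)/(0.116−0.021) = 7.2007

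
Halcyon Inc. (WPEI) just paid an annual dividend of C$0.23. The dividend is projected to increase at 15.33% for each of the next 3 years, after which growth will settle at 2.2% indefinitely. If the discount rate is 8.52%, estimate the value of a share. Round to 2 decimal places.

C$5.24

Two-stage DDM. Project D₁…D_3 at 0.1533, terminal growth 0.022, discount at r = 0.0852.
D_1 = 0.2653
D_2 = 0.3059
D_3 = 0.3528
Terminal value at t=3: TV = D_4/(r−g) = 0.3606/(0.0852−0.022) = 5.7054
P₀ = 0.2653/(1+0.0852)^1 + 0.3059/(1+0.0852)^2 + 0.3528/(1+0.0852)^3 + 5.7054/(1+0.0852)^3 = 5.2446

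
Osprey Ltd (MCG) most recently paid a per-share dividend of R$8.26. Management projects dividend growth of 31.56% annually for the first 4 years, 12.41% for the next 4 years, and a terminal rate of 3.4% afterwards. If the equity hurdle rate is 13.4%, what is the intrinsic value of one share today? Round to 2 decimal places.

R$256.51

Three-stage DDM. Project D₁…D_8; terminal Gordon value at t=8 with g = 0.034; discount at r = 0.134.
D_1 = 10.8669
D_2 = 14.2964
D_3 = 18.8084
D_4 = 24.7443
D_5 = 27.8151
D_6 = 31.2669
D_7 = 35.1472
D_8 = 39.5089
TV_8 = 40.8522/(0.134−0.034) = 408.5224
P₀ = Σ Dₜ/(1+r)ᵗ + TV_8/(1+r)^8 = 256.5052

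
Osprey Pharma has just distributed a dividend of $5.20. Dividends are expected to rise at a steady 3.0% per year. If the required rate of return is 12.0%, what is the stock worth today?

$59.51

Gordon growth model: P₀ = D₁/(r − g). D₁ = 5.20 × (1 + 0.03) = 5.3560.
P₀ = 5.3560 / (0.12 − 0.03) = 5.3560 / 0.09 = 59.5111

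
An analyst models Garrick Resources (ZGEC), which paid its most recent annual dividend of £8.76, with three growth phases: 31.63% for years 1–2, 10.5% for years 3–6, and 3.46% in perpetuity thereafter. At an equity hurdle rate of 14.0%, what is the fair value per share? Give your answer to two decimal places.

£166.23

Three-stage DDM. Project D₁…D_6; terminal Gordon value at t=6 with g = 0.0346; discount at r = 0.14.
D_1 = 11.5308
D_2 = 15.1780
D_3 = 16.7717
D_4 = 18.5327
D_5 = 20.4786
D_6 = 22.6289
TV_6 = 23.4118/(0.14−0.0346) = 222.1237
P₀ = Σ Dₜ/(1+r)ᵗ + TV_6/(1+r)^6 = 166.2288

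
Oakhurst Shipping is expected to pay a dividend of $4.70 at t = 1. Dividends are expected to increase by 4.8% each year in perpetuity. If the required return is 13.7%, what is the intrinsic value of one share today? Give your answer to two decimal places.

Gordon growth model: P₀ = D₁/(r − g), with D₁ = 4.70 given directly.
P₀ = 4.7000 / (0.137 − 0.048) = 4.7000 / 0.089 = 52.8090

$52.81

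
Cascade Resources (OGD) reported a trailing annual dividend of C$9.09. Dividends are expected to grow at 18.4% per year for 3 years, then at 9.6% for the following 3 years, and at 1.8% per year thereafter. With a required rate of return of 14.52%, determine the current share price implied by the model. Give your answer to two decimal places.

C$127.25

Three-stage DDM. Project D₁…D_6; terminal Gordon value at t=6 with g = 0.018; discount at r = 0.1452.
D_1 = 10.7626
D_2 = 12.7429
D_3 = 15.0876
D_4 = 16.5360
D_5 = 18.1234
D_6 = 19.8633
TV_6 = 20.2208/(0.1452−0.018) = 158.9686
P₀ = Σ Dₜ/(1+r)ᵗ + TV_6/(1+r)^6 = 127.2537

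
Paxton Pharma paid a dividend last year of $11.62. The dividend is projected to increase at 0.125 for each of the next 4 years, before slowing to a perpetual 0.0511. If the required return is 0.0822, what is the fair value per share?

$509.90

Two-stage DDM. Project D₁…D_4 at 0.125, terminal growth 0.0511, discount at r = 0.0822.
D_1 = 13.0725
D_2 = 14.7066
D_3 = 16.5449
D_4 = 18.6130
Terminal value at t=4: TV = D_5/(r−g) = 19.5641/(0.0822−0.0511) = 629.0713
P₀ = 13.0725/(1+0.0822)^1 + 14.7066/(1+0.0822)^2 + 16.5449/(1+0.0822)^3 + 18.6130/(1+0.0822)^4 + 629.0713/(1+0.0822)^4 = 509.8987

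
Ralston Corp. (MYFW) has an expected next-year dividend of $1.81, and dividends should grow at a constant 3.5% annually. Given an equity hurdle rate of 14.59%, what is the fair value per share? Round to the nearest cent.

Gordon growth model: P₀ = D₁/(r − g), with D₁ = 1.81 given directly.
P₀ = 1.8100 / (0.1459 − 0.035) = 1.8100 / 0.1109 = 16.3210

$16.32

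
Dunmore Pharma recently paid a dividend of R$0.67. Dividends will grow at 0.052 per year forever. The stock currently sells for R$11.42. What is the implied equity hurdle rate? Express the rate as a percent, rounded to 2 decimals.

Rearranging the constant-growth DDM: r = D₁/P₀ + g.
D₁ = 0.67 × (1 + 0.052) = 0.7048.
r = 0.7048 / 11.42 + 0.052 = 0.06172 + 0.052 = 0.11372

11.37%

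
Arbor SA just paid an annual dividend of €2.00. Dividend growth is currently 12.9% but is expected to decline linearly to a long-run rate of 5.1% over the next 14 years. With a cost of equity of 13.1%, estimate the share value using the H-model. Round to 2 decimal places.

H-model: P₀ = D₀[(1+g_L) + H(g_S−g_L)]/(r−g_L), with H = 14/2 = 7.
P₀ = 2.00 × [(1+0.051) + 7×(0.129−0.051)] / (0.131−0.051)
   = 2.00 × 1.5970 / 0.08 = 39.9250

€39.92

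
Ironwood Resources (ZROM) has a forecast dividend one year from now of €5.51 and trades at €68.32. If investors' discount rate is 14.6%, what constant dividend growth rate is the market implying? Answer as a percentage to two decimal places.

6.54%

From P₀ = D₁/(r − g), the implied growth is g = r − D₁/P₀.
g = 0.146 − 5.51/68.32 = 0.146 − 0.08065 = 0.06535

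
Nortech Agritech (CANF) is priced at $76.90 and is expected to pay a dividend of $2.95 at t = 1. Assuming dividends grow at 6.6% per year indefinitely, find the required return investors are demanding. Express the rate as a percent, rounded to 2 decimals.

10.44%

Rearranging the constant-growth DDM: r = D₁/P₀ + g.
r = 2.9500 / 76.90 + 0.066 = 0.03836 + 0.066 = 0.10436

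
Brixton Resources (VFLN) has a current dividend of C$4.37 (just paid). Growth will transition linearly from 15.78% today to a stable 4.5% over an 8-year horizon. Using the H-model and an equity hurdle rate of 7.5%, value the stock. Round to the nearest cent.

C$217.95

H-model: P₀ = D₀[(1+g_L) + H(g_S−g_L)]/(r−g_L), with H = 8/2 = 4.
P₀ = 4.37 × [(1+0.045) + 4×(0.1578−0.045)] / (0.075−0.045)
   = 4.37 × 1.4962 / 0.03 = 217.9465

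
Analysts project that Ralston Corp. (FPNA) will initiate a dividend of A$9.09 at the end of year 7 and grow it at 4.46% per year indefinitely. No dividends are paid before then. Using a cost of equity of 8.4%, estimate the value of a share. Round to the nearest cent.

A$142.20

Deferred-dividend DDM. At t=6 the remaining stream is a growing perpetuity with first payment D_7 = 9.09.
V_6 = D_7/(r−g) = 9.09/(0.084−0.0446) = 230.7107
P₀ = V_6/(1+r)^6 = 230.7107/(1+0.084)^6 = 142.1975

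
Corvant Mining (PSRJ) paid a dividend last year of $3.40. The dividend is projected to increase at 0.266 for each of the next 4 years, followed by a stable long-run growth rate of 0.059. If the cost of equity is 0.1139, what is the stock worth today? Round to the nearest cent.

Two-stage DDM. Project D₁…D_4 at 0.266, terminal growth 0.059, discount at r = 0.1139.
D_1 = 4.3044
D_2 = 5.4494
D_3 = 6.8989
D_4 = 8.7340
Terminal value at t=4: TV = D_5/(r−g) = 9.2493/(0.1139−0.059) = 168.4757
P₀ = 4.3044/(1+0.1139)^1 + 5.4494/(1+0.1139)^2 + 6.8989/(1+0.1139)^3 + 8.7340/(1+0.1139)^4 + 168.4757/(1+0.1139)^4 = 128.3551

$128.36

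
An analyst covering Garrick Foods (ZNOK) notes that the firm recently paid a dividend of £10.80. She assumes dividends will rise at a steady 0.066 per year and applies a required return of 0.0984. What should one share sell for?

Gordon growth model: P₀ = D₁/(r − g). D₁ = 10.80 × (1 + 0.066) = 11.5128.
P₀ = 11.5128 / (0.0984 − 0.066) = 11.5128 / 0.0324 = 355.3333

£355.33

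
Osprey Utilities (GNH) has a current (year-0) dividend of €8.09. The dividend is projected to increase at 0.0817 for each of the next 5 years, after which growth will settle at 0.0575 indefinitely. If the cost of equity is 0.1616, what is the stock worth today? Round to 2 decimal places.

Two-stage DDM. Project D₁…D_5 at 0.0817, terminal growth 0.0575, discount at r = 0.1616.
D_1 = 8.7510
D_2 = 9.4659
D_3 = 10.2393
D_4 = 11.0758
D_5 = 11.9807
Terminal value at t=5: TV = D_6/(r−g) = 12.6696/(0.1616−0.0575) = 121.7061
P₀ = 8.7510/(1+0.1616)^1 + 9.4659/(1+0.1616)^2 + 10.2393/(1+0.1616)^3 + 11.0758/(1+0.1616)^4 + 11.9807/(1+0.1616)^5 + 121.7061/(1+0.1616)^5 = 90.3780

€90.38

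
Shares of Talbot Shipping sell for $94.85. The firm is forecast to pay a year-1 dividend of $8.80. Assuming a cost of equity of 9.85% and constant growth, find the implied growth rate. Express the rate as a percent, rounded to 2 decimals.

0.57%

From P₀ = D₁/(r − g), the implied growth is g = r − D₁/P₀.
g = 0.0985 − 8.80/94.85 = 0.0985 − 0.09278 = 0.00572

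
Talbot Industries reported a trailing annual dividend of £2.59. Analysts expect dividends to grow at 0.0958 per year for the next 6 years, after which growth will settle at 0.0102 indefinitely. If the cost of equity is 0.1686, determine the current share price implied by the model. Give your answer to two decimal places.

Two-stage DDM. Project D₁…D_6 at 0.0958, terminal growth 0.0102, discount at r = 0.1686.
D_1 = 2.8381
D_2 = 3.1100
D_3 = 3.4080
D_4 = 3.7344
D_5 = 4.0922
D_6 = 4.4842
Terminal value at t=6: TV = D_7/(r−g) = 4.5300/(0.1686−0.0102) = 28.5983
P₀ = 2.8381/(1+0.1686)^1 + 3.1100/(1+0.1686)^2 + 3.4080/(1+0.1686)^3 + 3.7344/(1+0.1686)^4 + 4.0922/(1+0.1686)^5 + 4.4842/(1+0.1686)^6 + 28.5983/(1+0.1686)^6 = 23.7115

£23.71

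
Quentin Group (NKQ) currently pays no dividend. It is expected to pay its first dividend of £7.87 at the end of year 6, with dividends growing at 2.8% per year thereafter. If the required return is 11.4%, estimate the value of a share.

Deferred-dividend DDM. At t=5 the remaining stream is a growing perpetuity with first payment D_6 = 7.87.
V_5 = D_6/(r−g) = 7.87/(0.114−0.028) = 91.5116
P₀ = V_5/(1+r)^5 = 91.5116/(1+0.114)^5 = 53.3397

£53.34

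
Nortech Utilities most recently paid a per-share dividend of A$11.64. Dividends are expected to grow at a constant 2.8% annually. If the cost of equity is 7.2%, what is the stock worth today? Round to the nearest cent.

A$271.95

Gordon growth model: P₀ = D₁/(r − g). D₁ = 11.64 × (1 + 0.028) = 11.9659.
P₀ = 11.9659 / (0.072 − 0.028) = 11.9659 / 0.044 = 271.9527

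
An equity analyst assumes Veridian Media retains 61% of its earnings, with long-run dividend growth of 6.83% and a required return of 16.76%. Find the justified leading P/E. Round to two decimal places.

3.93

Payout ratio b = 1 − 0.61 = 0.39.
Justified leading P/E = b/(r−g) = 0.39/(0.1676−0.0683) = 3.9275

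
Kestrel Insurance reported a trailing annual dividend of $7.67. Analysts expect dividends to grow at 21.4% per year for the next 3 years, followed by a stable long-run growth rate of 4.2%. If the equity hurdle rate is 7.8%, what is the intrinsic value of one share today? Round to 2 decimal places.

Two-stage DDM. Project D₁…D_3 at 0.214, terminal growth 0.042, discount at r = 0.078.
D_1 = 9.3114
D_2 = 11.3040
D_3 = 13.7231
Terminal value at t=3: TV = D_4/(r−g) = 14.2994/(0.078−0.042) = 397.2068
P₀ = 9.3114/(1+0.078)^1 + 11.3040/(1+0.078)^2 + 13.7231/(1+0.078)^3 + 397.2068/(1+0.078)^3 = 346.3934

$346.39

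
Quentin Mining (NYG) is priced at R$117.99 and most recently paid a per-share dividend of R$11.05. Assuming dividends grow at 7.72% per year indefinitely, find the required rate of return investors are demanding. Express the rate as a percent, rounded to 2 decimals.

Rearranging the constant-growth DDM: r = D₁/P₀ + g.
D₁ = 11.05 × (1 + 0.0772) = 11.9031.
r = 11.9031 / 117.99 + 0.0772 = 0.10088 + 0.0772 = 0.17808

17.81%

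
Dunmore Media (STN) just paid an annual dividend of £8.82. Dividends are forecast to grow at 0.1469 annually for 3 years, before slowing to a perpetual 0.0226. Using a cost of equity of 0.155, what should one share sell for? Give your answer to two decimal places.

£92.79

Two-stage DDM. Project D₁…D_3 at 0.1469, terminal growth 0.0226, discount at r = 0.155.
D_1 = 10.1157
D_2 = 11.6016
D_3 = 13.3059
Terminal value at t=3: TV = D_4/(r−g) = 13.6066/(0.155−0.0226) = 102.7692
P₀ = 10.1157/(1+0.155)^1 + 11.6016/(1+0.155)^2 + 13.3059/(1+0.155)^3 + 102.7692/(1+0.155)^3 = 92.7893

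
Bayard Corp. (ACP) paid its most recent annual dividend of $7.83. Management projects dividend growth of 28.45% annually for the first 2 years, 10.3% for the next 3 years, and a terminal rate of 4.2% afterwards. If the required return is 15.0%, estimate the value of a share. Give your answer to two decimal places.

Three-stage DDM. Project D₁…D_5; terminal Gordon value at t=5 with g = 0.042; discount at r = 0.15.
D_1 = 10.0576
D_2 = 12.9190
D_3 = 14.2497
D_4 = 15.7174
D_5 = 17.3363
TV_5 = 18.0644/(0.15−0.042) = 167.2632
P₀ = Σ Dₜ/(1+r)ᵗ + TV_5/(1+r)^5 = 128.6489

$128.65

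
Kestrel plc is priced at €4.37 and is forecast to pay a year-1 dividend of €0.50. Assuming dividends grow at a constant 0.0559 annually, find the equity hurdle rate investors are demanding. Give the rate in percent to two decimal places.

17.03%

Rearranging the constant-growth DDM: r = D₁/P₀ + g.
r = 0.5000 / 4.37 + 0.0559 = 0.11442 + 0.0559 = 0.17032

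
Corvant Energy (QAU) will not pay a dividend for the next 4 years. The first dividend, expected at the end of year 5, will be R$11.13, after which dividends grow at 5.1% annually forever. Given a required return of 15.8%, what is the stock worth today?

Deferred-dividend DDM. At t=4 the remaining stream is a growing perpetuity with first payment D_5 = 11.13.
V_4 = D_5/(r−g) = 11.13/(0.158−0.051) = 104.0187
P₀ = V_4/(1+r)^4 = 104.0187/(1+0.158)^4 = 57.8465

R$57.85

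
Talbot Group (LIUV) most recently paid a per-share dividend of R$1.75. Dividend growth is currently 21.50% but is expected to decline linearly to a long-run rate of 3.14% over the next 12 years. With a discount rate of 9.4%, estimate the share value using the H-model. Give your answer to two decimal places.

H-model: P₀ = D₀[(1+g_L) + H(g_S−g_L)]/(r−g_L), with H = 12/2 = 6.
P₀ = 1.75 × [(1+0.0314) + 6×(0.215−0.0314)] / (0.094−0.0314)
   = 1.75 × 2.1330 / 0.0626 = 59.6286

R$59.63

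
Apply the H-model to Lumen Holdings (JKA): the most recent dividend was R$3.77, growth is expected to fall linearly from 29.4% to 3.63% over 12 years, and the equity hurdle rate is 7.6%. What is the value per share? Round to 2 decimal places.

R$245.24

H-model: P₀ = D₀[(1+g_L) + H(g_S−g_L)]/(r−g_L), with H = 12/2 = 6.
P₀ = 3.77 × [(1+0.0363) + 6×(0.294−0.0363)] / (0.076−0.0363)
   = 3.77 × 2.5825 / 0.0397 = 245.2399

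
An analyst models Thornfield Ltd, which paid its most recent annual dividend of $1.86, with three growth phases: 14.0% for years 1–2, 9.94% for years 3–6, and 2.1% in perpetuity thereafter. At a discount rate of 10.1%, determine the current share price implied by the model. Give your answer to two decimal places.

$37.17

Three-stage DDM. Project D₁…D_6; terminal Gordon value at t=6 with g = 0.021; discount at r = 0.101.
D_1 = 2.1204
D_2 = 2.4173
D_3 = 2.6575
D_4 = 2.9217
D_5 = 3.2121
D_6 = 3.5314
TV_6 = 3.6055/(0.101−0.021) = 45.0694
P₀ = Σ Dₜ/(1+r)ᵗ + TV_6/(1+r)^6 = 37.1696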